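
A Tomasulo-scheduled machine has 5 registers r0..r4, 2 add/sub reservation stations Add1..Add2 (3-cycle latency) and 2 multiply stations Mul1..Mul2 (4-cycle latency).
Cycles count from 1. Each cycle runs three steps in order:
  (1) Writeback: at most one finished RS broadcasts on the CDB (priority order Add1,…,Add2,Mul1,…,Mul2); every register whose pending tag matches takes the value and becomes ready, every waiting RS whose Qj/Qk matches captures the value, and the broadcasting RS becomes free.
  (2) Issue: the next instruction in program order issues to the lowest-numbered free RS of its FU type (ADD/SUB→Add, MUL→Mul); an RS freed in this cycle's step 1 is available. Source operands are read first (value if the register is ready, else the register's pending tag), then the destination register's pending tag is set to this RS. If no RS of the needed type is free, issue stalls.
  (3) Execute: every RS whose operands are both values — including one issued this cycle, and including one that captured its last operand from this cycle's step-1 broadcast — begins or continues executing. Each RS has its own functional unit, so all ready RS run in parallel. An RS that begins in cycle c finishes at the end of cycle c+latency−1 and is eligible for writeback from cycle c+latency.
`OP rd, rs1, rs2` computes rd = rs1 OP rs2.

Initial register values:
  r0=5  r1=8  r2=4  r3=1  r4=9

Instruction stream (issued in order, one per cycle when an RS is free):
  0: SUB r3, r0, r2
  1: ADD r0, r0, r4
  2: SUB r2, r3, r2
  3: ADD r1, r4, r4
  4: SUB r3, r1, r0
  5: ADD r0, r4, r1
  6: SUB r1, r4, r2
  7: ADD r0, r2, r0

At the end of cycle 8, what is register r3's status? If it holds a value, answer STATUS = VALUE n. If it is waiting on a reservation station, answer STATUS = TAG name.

cycle 1: issue SUB r3<-Add1 // r0:5,r1:8,r2:4,r3:Add1,r4:9
cycle 2: issue ADD r0<-Add2 // r0:Add2,r1:8,r2:4,r3:Add1,r4:9
cycle 3: stall // r0:Add2,r1:8,r2:4,r3:Add1,r4:9
cycle 4: CDB Add1=1; issue SUB r2<-Add1 // r0:Add2,r1:8,r2:Add1,r3:1,r4:9
cycle 5: CDB Add2=14; issue ADD r1<-Add2 // r0:14,r1:Add2,r2:Add1,r3:1,r4:9
cycle 6: stall // r0:14,r1:Add2,r2:Add1,r3:1,r4:9
cycle 7: CDB Add1=-3; issue SUB r3<-Add1 // r0:14,r1:Add2,r2:-3,r3:Add1,r4:9
cycle 8: CDB Add2=18; issue ADD r0<-Add2 // r0:Add2,r1:18,r2:-3,r3:Add1,r4:9

STATUS = TAG Add1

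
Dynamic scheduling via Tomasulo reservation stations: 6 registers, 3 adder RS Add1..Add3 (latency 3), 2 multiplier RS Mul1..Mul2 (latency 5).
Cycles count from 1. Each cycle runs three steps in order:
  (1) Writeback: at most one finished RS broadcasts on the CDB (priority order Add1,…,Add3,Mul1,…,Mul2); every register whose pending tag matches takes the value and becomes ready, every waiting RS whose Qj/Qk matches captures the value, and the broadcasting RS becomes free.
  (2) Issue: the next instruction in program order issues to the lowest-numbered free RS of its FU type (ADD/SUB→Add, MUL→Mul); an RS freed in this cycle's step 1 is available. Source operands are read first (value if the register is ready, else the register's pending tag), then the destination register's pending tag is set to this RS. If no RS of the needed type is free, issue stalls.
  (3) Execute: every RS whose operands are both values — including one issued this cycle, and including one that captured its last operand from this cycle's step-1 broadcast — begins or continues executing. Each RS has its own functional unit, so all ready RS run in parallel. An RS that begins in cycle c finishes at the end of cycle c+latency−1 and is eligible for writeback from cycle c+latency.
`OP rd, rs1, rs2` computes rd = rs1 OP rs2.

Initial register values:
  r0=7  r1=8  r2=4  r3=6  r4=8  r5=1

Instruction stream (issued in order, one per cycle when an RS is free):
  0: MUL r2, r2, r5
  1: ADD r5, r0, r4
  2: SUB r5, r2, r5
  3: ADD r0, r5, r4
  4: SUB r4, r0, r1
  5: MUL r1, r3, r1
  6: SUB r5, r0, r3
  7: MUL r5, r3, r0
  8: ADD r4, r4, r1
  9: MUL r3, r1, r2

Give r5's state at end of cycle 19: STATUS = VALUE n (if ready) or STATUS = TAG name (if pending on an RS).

  c1: issue MUL r2<-Mul1  regs: r0:7,r1:8,r2:Mul1,r3:6,r4:8,r5:1
  c2: issue ADD r5<-Add1  regs: r0:7,r1:8,r2:Mul1,r3:6,r4:8,r5:Add1
  c3: issue SUB r5<-Add2  regs: r0:7,r1:8,r2:Mul1,r3:6,r4:8,r5:Add2
  c4: issue ADD r0<-Add3  regs: r0:Add3,r1:8,r2:Mul1,r3:6,r4:8,r5:Add2
  c5: CDB Add1=15; issue SUB r4<-Add1  regs: r0:Add3,r1:8,r2:Mul1,r3:6,r4:Add1,r5:Add2
  c6: CDB Mul1=4; issue MUL r1<-Mul1  regs: r0:Add3,r1:Mul1,r2:4,r3:6,r4:Add1,r5:Add2
  c7: stall  regs: r0:Add3,r1:Mul1,r2:4,r3:6,r4:Add1,r5:Add2
  c8: stall  regs: r0:Add3,r1:Mul1,r2:4,r3:6,r4:Add1,r5:Add2
  c9: CDB Add2=-11; issue SUB r5<-Add2  regs: r0:Add3,r1:Mul1,r2:4,r3:6,r4:Add1,r5:Add2
  c10: issue MUL r5<-Mul2  regs: r0:Add3,r1:Mul1,r2:4,r3:6,r4:Add1,r5:Mul2
  c11: CDB Mul1=48; stall  regs: r0:Add3,r1:48,r2:4,r3:6,r4:Add1,r5:Mul2
  c12: CDB Add3=-3; issue ADD r4<-Add3  regs: r0:-3,r1:48,r2:4,r3:6,r4:Add3,r5:Mul2
  c13: issue MUL r3<-Mul1  regs: r0:-3,r1:48,r2:4,r3:Mul1,r4:Add3,r5:Mul2
  c14: -  regs: r0:-3,r1:48,r2:4,r3:Mul1,r4:Add3,r5:Mul2
  c15: CDB Add1=-11  regs: r0:-3,r1:48,r2:4,r3:Mul1,r4:Add3,r5:Mul2
  c16: CDB Add2=-9  regs: r0:-3,r1:48,r2:4,r3:Mul1,r4:Add3,r5:Mul2
  c17: CDB Mul2=-18  regs: r0:-3,r1:48,r2:4,r3:Mul1,r4:Add3,r5:-18
  c18: CDB Add3=37  regs: r0:-3,r1:48,r2:4,r3:Mul1,r4:37,r5:-18
  c19: CDB Mul1=192  regs: r0:-3,r1:48,r2:4,r3:192,r4:37,r5:-18

STATUS = VALUE -18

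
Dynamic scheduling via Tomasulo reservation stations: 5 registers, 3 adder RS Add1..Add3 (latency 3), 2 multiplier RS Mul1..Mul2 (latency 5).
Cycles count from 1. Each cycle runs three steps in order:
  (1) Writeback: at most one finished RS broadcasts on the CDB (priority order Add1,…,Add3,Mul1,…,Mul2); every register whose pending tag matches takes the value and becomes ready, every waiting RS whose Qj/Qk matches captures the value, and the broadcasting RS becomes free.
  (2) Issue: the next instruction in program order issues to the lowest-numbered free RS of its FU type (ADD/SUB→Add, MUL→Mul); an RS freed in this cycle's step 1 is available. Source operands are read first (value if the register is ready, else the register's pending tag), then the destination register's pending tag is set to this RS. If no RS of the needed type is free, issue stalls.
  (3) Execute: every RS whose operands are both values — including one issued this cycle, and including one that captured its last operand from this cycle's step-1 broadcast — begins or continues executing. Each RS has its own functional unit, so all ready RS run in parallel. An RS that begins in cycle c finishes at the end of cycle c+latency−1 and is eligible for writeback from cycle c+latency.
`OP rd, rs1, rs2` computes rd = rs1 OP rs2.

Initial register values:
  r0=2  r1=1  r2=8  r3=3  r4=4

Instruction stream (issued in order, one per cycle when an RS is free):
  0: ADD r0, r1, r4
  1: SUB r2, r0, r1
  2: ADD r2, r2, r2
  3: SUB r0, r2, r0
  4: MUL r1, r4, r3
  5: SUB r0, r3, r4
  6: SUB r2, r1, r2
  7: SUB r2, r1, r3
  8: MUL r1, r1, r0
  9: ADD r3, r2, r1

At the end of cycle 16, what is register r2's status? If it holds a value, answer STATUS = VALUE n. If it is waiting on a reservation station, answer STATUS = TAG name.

c1: issue ADD r0<-Add1 | r0:Add1,r1:1,r2:8,r3:3,r4:4
c2: issue SUB r2<-Add2 | r0:Add1,r1:1,r2:Add2,r3:3,r4:4
c3: issue ADD r2<-Add3 | r0:Add1,r1:1,r2:Add3,r3:3,r4:4
c4: CDB Add1=5; issue SUB r0<-Add1 | r0:Add1,r1:1,r2:Add3,r3:3,r4:4
c5: issue MUL r1<-Mul1 | r0:Add1,r1:Mul1,r2:Add3,r3:3,r4:4
c6: stall | r0:Add1,r1:Mul1,r2:Add3,r3:3,r4:4
c7: CDB Add2=4; issue SUB r0<-Add2 | r0:Add2,r1:Mul1,r2:Add3,r3:3,r4:4
c8: stall | r0:Add2,r1:Mul1,r2:Add3,r3:3,r4:4
c9: stall | r0:Add2,r1:Mul1,r2:Add3,r3:3,r4:4
c10: CDB Add2=-1; issue SUB r2<-Add2 | r0:-1,r1:Mul1,r2:Add2,r3:3,r4:4
c11: CDB Add3=8; issue SUB r2<-Add3 | r0:-1,r1:Mul1,r2:Add3,r3:3,r4:4
c12: CDB Mul1=12; issue MUL r1<-Mul1 | r0:-1,r1:Mul1,r2:Add3,r3:3,r4:4
c13: stall | r0:-1,r1:Mul1,r2:Add3,r3:3,r4:4
c14: CDB Add1=3; issue ADD r3<-Add1 | r0:-1,r1:Mul1,r2:Add3,r3:Add1,r4:4
c15: CDB Add2=4 | r0:-1,r1:Mul1,r2:Add3,r3:Add1,r4:4
c16: CDB Add3=9 | r0:-1,r1:Mul1,r2:9,r3:Add1,r4:4

STATUS = VALUE 9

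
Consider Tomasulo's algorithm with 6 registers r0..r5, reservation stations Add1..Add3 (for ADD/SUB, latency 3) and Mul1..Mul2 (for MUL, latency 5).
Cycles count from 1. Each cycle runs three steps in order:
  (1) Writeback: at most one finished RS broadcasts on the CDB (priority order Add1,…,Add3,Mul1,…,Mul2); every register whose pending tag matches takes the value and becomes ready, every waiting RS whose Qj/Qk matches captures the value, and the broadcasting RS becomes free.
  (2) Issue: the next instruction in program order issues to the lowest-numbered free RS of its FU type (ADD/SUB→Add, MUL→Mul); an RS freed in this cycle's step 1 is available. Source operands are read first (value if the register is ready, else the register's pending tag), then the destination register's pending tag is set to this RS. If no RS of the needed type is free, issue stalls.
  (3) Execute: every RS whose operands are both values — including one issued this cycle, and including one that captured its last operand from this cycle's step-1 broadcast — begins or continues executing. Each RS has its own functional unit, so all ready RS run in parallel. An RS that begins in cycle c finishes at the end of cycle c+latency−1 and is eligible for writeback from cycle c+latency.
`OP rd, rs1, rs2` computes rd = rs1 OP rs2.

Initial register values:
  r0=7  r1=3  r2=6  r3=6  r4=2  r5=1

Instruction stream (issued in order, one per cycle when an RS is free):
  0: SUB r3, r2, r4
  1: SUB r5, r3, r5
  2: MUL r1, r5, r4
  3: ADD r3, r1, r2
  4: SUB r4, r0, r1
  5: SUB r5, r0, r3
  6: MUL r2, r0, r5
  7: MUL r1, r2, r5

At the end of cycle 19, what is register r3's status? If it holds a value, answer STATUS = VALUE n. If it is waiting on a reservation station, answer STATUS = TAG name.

  c1: issue SUB r3<-Add1  regs: r0:7,r1:3,r2:6,r3:Add1,r4:2,r5:1
  c2: issue SUB r5<-Add2  regs: r0:7,r1:3,r2:6,r3:Add1,r4:2,r5:Add2
  c3: issue MUL r1<-Mul1  regs: r0:7,r1:Mul1,r2:6,r3:Add1,r4:2,r5:Add2
  c4: CDB Add1=4; issue ADD r3<-Add1  regs: r0:7,r1:Mul1,r2:6,r3:Add1,r4:2,r5:Add2
  c5: issue SUB r4<-Add3  regs: r0:7,r1:Mul1,r2:6,r3:Add1,r4:Add3,r5:Add2
  c6: stall  regs: r0:7,r1:Mul1,r2:6,r3:Add1,r4:Add3,r5:Add2
  c7: CDB Add2=3; issue SUB r5<-Add2  regs: r0:7,r1:Mul1,r2:6,r3:Add1,r4:Add3,r5:Add2
  c8: issue MUL r2<-Mul2  regs: r0:7,r1:Mul1,r2:Mul2,r3:Add1,r4:Add3,r5:Add2
  c9: stall  regs: r0:7,r1:Mul1,r2:Mul2,r3:Add1,r4:Add3,r5:Add2
  c10: stall  regs: r0:7,r1:Mul1,r2:Mul2,r3:Add1,r4:Add3,r5:Add2
  c11: stall  regs: r0:7,r1:Mul1,r2:Mul2,r3:Add1,r4:Add3,r5:Add2
  c12: CDB Mul1=6; issue MUL r1<-Mul1  regs: r0:7,r1:Mul1,r2:Mul2,r3:Add1,r4:Add3,r5:Add2
  c13: -  regs: r0:7,r1:Mul1,r2:Mul2,r3:Add1,r4:Add3,r5:Add2
  c14: -  regs: r0:7,r1:Mul1,r2:Mul2,r3:Add1,r4:Add3,r5:Add2
  c15: CDB Add1=12  regs: r0:7,r1:Mul1,r2:Mul2,r3:12,r4:Add3,r5:Add2
  c16: CDB Add3=1  regs: r0:7,r1:Mul1,r2:Mul2,r3:12,r4:1,r5:Add2
  c17: -  regs: r0:7,r1:Mul1,r2:Mul2,r3:12,r4:1,r5:Add2
  c18: CDB Add2=-5  regs: r0:7,r1:Mul1,r2:Mul2,r3:12,r4:1,r5:-5
  c19: -  regs: r0:7,r1:Mul1,r2:Mul2,r3:12,r4:1,r5:-5

STATUS = VALUE 12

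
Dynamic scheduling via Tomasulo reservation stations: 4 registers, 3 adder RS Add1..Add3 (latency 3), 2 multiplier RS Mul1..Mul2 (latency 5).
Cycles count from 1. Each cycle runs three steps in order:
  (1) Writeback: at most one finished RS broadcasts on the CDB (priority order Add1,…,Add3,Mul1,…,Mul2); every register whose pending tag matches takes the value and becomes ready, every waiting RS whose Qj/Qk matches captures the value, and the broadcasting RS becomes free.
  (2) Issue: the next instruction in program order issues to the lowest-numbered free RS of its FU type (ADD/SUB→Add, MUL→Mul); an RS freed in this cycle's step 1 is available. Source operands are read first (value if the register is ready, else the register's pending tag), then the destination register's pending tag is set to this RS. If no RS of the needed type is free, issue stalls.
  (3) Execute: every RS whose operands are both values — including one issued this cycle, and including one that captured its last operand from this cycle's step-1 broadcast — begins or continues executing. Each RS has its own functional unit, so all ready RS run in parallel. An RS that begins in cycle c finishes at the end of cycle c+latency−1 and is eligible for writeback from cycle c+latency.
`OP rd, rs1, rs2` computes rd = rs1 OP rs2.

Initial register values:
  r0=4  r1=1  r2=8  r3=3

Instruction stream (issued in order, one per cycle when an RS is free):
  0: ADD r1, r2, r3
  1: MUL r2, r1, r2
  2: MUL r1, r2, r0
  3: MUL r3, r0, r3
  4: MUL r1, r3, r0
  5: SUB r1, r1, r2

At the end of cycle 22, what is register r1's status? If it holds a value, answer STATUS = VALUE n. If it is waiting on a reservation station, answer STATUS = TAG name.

  c1: issue ADD r1<-Add1  regs: r0:4,r1:Add1,r2:8,r3:3
  c2: issue MUL r2<-Mul1  regs: r0:4,r1:Add1,r2:Mul1,r3:3
  c3: issue MUL r1<-Mul2  regs: r0:4,r1:Mul2,r2:Mul1,r3:3
  c4: CDB Add1=11; stall  regs: r0:4,r1:Mul2,r2:Mul1,r3:3
  c5: stall  regs: r0:4,r1:Mul2,r2:Mul1,r3:3
  c6: stall  regs: r0:4,r1:Mul2,r2:Mul1,r3:3
  c7: stall  regs: r0:4,r1:Mul2,r2:Mul1,r3:3
  c8: stall  regs: r0:4,r1:Mul2,r2:Mul1,r3:3
  c9: CDB Mul1=88; issue MUL r3<-Mul1  regs: r0:4,r1:Mul2,r2:88,r3:Mul1
  c10: stall  regs: r0:4,r1:Mul2,r2:88,r3:Mul1
  c11: stall  regs: r0:4,r1:Mul2,r2:88,r3:Mul1
  c12: stall  regs: r0:4,r1:Mul2,r2:88,r3:Mul1
  c13: stall  regs: r0:4,r1:Mul2,r2:88,r3:Mul1
  c14: CDB Mul1=12; issue MUL r1<-Mul1  regs: r0:4,r1:Mul1,r2:88,r3:12
  c15: CDB Mul2=352; issue SUB r1<-Add1  regs: r0:4,r1:Add1,r2:88,r3:12
  c16: -  regs: r0:4,r1:Add1,r2:88,r3:12
  c17: -  regs: r0:4,r1:Add1,r2:88,r3:12
  c18: -  regs: r0:4,r1:Add1,r2:88,r3:12
  c19: CDB Mul1=48  regs: r0:4,r1:Add1,r2:88,r3:12
  c20: -  regs: r0:4,r1:Add1,r2:88,r3:12
  c21: -  regs: r0:4,r1:Add1,r2:88,r3:12
  c22: CDB Add1=-40  regs: r0:4,r1:-40,r2:88,r3:12

STATUS = VALUE -40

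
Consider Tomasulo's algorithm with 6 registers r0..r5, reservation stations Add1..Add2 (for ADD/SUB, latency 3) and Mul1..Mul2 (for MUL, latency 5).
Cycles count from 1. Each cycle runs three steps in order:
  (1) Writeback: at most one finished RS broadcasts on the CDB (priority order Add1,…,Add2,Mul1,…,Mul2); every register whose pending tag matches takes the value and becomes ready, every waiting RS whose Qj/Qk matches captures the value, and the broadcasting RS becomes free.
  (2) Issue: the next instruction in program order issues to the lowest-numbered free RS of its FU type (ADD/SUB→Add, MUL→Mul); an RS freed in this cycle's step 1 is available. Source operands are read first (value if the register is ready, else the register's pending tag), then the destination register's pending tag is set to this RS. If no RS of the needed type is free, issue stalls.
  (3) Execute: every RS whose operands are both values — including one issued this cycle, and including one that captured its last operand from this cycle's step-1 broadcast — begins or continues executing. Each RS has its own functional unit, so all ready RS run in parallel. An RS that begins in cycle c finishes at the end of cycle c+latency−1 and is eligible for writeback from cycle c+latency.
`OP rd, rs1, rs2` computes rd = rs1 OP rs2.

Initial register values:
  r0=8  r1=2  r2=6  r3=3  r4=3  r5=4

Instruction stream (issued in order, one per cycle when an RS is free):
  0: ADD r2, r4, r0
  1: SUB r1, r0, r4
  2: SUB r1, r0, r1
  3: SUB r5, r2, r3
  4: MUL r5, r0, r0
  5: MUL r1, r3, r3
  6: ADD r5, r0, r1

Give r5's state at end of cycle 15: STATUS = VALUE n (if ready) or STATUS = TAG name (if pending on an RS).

c1: issue ADD r2<-Add1 | r0:8,r1:2,r2:Add1,r3:3,r4:3,r5:4
c2: issue SUB r1<-Add2 | r0:8,r1:Add2,r2:Add1,r3:3,r4:3,r5:4
c3: stall | r0:8,r1:Add2,r2:Add1,r3:3,r4:3,r5:4
c4: CDB Add1=11; issue SUB r1<-Add1 | r0:8,r1:Add1,r2:11,r3:3,r4:3,r5:4
c5: CDB Add2=5; issue SUB r5<-Add2 | r0:8,r1:Add1,r2:11,r3:3,r4:3,r5:Add2
c6: issue MUL r5<-Mul1 | r0:8,r1:Add1,r2:11,r3:3,r4:3,r5:Mul1
c7: issue MUL r1<-Mul2 | r0:8,r1:Mul2,r2:11,r3:3,r4:3,r5:Mul1
c8: CDB Add1=3; issue ADD r5<-Add1 | r0:8,r1:Mul2,r2:11,r3:3,r4:3,r5:Add1
c9: CDB Add2=8 | r0:8,r1:Mul2,r2:11,r3:3,r4:3,r5:Add1
c10: - | r0:8,r1:Mul2,r2:11,r3:3,r4:3,r5:Add1
c11: CDB Mul1=64 | r0:8,r1:Mul2,r2:11,r3:3,r4:3,r5:Add1
c12: CDB Mul2=9 | r0:8,r1:9,r2:11,r3:3,r4:3,r5:Add1
c13: - | r0:8,r1:9,r2:11,r3:3,r4:3,r5:Add1
c14: - | r0:8,r1:9,r2:11,r3:3,r4:3,r5:Add1
c15: CDB Add1=17 | r0:8,r1:9,r2:11,r3:3,r4:3,r5:17

STATUS = VALUE 17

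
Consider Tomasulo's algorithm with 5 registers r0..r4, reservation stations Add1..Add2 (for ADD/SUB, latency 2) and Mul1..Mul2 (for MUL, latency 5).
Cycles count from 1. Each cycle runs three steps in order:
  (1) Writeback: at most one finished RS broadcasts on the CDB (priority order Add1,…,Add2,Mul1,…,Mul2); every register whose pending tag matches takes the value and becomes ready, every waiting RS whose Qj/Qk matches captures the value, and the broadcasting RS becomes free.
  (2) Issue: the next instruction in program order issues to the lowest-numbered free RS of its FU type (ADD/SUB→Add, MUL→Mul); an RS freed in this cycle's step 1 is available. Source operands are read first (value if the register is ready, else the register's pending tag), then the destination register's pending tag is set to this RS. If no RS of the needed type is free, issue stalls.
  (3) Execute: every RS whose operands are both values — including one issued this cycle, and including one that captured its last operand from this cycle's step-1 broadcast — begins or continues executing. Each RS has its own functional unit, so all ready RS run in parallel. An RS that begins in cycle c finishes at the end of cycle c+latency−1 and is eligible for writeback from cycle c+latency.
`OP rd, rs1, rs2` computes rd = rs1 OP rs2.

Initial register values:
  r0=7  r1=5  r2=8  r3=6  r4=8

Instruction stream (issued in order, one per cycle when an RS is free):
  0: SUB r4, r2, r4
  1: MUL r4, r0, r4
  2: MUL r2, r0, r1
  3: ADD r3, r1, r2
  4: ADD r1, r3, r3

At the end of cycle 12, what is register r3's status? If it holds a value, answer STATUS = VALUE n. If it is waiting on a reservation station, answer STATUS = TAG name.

STATUS = VALUE 40

c1: issue SUB r4<-Add1 | r0:7,r1:5,r2:8,r3:6,r4:Add1
c2: issue MUL r4<-Mul1 | r0:7,r1:5,r2:8,r3:6,r4:Mul1
c3: CDB Add1=0; issue MUL r2<-Mul2 | r0:7,r1:5,r2:Mul2,r3:6,r4:Mul1
c4: issue ADD r3<-Add1 | r0:7,r1:5,r2:Mul2,r3:Add1,r4:Mul1
c5: issue ADD r1<-Add2 | r0:7,r1:Add2,r2:Mul2,r3:Add1,r4:Mul1
c6: - | r0:7,r1:Add2,r2:Mul2,r3:Add1,r4:Mul1
c7: - | r0:7,r1:Add2,r2:Mul2,r3:Add1,r4:Mul1
c8: CDB Mul1=0 | r0:7,r1:Add2,r2:Mul2,r3:Add1,r4:0
c9: CDB Mul2=35 | r0:7,r1:Add2,r2:35,r3:Add1,r4:0
c10: - | r0:7,r1:Add2,r2:35,r3:Add1,r4:0
c11: CDB Add1=40 | r0:7,r1:Add2,r2:35,r3:40,r4:0
c12: - | r0:7,r1:Add2,r2:35,r3:40,r4:0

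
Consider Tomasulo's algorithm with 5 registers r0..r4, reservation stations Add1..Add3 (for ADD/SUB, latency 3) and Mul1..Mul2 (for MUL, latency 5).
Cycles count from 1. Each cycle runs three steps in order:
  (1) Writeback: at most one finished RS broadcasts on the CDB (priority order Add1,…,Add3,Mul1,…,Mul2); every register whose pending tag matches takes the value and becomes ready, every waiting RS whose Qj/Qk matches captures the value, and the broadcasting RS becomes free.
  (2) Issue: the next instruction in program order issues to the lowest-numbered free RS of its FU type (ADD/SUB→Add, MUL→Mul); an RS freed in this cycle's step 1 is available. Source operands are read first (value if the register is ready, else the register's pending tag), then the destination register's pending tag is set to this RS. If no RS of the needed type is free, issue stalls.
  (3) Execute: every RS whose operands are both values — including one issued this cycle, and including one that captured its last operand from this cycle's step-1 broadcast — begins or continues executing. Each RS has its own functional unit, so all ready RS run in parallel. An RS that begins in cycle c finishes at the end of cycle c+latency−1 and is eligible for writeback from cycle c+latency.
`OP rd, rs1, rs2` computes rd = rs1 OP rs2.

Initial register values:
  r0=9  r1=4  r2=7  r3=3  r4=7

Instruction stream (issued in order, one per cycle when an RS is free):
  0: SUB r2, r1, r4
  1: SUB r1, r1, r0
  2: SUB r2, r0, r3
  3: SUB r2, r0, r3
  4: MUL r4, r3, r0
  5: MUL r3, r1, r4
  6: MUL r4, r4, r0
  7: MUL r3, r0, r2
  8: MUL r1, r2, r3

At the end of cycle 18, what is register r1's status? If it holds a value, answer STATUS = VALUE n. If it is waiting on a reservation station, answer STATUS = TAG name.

STATUS = TAG Mul2

  c1: issue SUB r2<-Add1  regs: r0:9,r1:4,r2:Add1,r3:3,r4:7
  c2: issue SUB r1<-Add2  regs: r0:9,r1:Add2,r2:Add1,r3:3,r4:7
  c3: issue SUB r2<-Add3  regs: r0:9,r1:Add2,r2:Add3,r3:3,r4:7
  c4: CDB Add1=-3; issue SUB r2<-Add1  regs: r0:9,r1:Add2,r2:Add1,r3:3,r4:7
  c5: CDB Add2=-5; issue MUL r4<-Mul1  regs: r0:9,r1:-5,r2:Add1,r3:3,r4:Mul1
  c6: CDB Add3=6; issue MUL r3<-Mul2  regs: r0:9,r1:-5,r2:Add1,r3:Mul2,r4:Mul1
  c7: CDB Add1=6; stall  regs: r0:9,r1:-5,r2:6,r3:Mul2,r4:Mul1
  c8: stall  regs: r0:9,r1:-5,r2:6,r3:Mul2,r4:Mul1
  c9: stall  regs: r0:9,r1:-5,r2:6,r3:Mul2,r4:Mul1
  c10: CDB Mul1=27; issue MUL r4<-Mul1  regs: r0:9,r1:-5,r2:6,r3:Mul2,r4:Mul1
  c11: stall  regs: r0:9,r1:-5,r2:6,r3:Mul2,r4:Mul1
  c12: stall  regs: r0:9,r1:-5,r2:6,r3:Mul2,r4:Mul1
  c13: stall  regs: r0:9,r1:-5,r2:6,r3:Mul2,r4:Mul1
  c14: stall  regs: r0:9,r1:-5,r2:6,r3:Mul2,r4:Mul1
  c15: CDB Mul1=243; issue MUL r3<-Mul1  regs: r0:9,r1:-5,r2:6,r3:Mul1,r4:243
  c16: CDB Mul2=-135; issue MUL r1<-Mul2  regs: r0:9,r1:Mul2,r2:6,r3:Mul1,r4:243
  c17: -  regs: r0:9,r1:Mul2,r2:6,r3:Mul1,r4:243
  c18: -  regs: r0:9,r1:Mul2,r2:6,r3:Mul1,r4:243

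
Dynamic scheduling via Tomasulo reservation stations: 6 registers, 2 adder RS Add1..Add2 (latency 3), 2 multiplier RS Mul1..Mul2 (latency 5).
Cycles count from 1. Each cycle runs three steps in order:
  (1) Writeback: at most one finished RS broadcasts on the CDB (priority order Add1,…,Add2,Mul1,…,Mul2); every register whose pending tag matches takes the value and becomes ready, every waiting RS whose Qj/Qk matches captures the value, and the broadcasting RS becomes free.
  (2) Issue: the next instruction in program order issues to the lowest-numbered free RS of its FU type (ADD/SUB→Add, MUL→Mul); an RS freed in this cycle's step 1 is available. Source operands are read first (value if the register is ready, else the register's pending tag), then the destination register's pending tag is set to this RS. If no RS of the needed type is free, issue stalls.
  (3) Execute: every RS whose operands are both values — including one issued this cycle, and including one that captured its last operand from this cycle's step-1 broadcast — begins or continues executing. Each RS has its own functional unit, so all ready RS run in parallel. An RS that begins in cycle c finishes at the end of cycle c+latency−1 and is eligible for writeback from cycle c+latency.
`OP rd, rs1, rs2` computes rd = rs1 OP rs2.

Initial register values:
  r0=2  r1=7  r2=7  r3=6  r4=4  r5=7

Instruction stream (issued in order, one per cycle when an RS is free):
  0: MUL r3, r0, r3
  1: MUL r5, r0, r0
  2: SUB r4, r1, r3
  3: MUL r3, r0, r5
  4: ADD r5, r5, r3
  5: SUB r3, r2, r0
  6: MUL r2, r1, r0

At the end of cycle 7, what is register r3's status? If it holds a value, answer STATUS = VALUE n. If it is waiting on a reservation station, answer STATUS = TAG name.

STATUS = TAG Mul1

  c1: issue MUL r3<-Mul1  regs: r0:2,r1:7,r2:7,r3:Mul1,r4:4,r5:7
  c2: issue MUL r5<-Mul2  regs: r0:2,r1:7,r2:7,r3:Mul1,r4:4,r5:Mul2
  c3: issue SUB r4<-Add1  regs: r0:2,r1:7,r2:7,r3:Mul1,r4:Add1,r5:Mul2
  c4: stall  regs: r0:2,r1:7,r2:7,r3:Mul1,r4:Add1,r5:Mul2
  c5: stall  regs: r0:2,r1:7,r2:7,r3:Mul1,r4:Add1,r5:Mul2
  c6: CDB Mul1=12; issue MUL r3<-Mul1  regs: r0:2,r1:7,r2:7,r3:Mul1,r4:Add1,r5:Mul2
  c7: CDB Mul2=4; issue ADD r5<-Add2  regs: r0:2,r1:7,r2:7,r3:Mul1,r4:Add1,r5:Add2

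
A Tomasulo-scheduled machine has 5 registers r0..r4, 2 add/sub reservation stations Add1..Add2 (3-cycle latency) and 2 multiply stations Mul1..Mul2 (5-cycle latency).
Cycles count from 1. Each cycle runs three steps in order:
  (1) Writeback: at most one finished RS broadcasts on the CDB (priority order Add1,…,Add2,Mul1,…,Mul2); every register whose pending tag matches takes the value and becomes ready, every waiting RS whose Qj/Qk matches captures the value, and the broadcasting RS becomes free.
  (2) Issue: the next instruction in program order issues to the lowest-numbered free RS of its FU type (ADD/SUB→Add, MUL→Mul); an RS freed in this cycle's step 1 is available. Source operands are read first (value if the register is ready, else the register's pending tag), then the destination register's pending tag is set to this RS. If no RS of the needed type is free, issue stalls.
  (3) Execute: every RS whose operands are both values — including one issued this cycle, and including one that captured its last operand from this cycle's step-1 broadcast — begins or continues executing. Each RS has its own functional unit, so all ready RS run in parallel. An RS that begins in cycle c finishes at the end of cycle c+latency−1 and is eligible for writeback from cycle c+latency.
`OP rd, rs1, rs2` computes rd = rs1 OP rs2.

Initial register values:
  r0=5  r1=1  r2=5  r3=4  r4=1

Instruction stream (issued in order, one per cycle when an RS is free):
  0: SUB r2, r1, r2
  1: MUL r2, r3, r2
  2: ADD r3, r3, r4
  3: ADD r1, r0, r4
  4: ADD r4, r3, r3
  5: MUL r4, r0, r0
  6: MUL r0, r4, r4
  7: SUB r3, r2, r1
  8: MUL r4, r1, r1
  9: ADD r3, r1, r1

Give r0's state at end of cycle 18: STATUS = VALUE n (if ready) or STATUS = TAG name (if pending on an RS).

  c1: issue SUB r2<-Add1  regs: r0:5,r1:1,r2:Add1,r3:4,r4:1
  c2: issue MUL r2<-Mul1  regs: r0:5,r1:1,r2:Mul1,r3:4,r4:1
  c3: issue ADD r3<-Add2  regs: r0:5,r1:1,r2:Mul1,r3:Add2,r4:1
  c4: CDB Add1=-4; issue ADD r1<-Add1  regs: r0:5,r1:Add1,r2:Mul1,r3:Add2,r4:1
  c5: stall  regs: r0:5,r1:Add1,r2:Mul1,r3:Add2,r4:1
  c6: CDB Add2=5; issue ADD r4<-Add2  regs: r0:5,r1:Add1,r2:Mul1,r3:5,r4:Add2
  c7: CDB Add1=6; issue MUL r4<-Mul2  regs: r0:5,r1:6,r2:Mul1,r3:5,r4:Mul2
  c8: stall  regs: r0:5,r1:6,r2:Mul1,r3:5,r4:Mul2
  c9: CDB Add2=10; stall  regs: r0:5,r1:6,r2:Mul1,r3:5,r4:Mul2
  c10: CDB Mul1=-16; issue MUL r0<-Mul1  regs: r0:Mul1,r1:6,r2:-16,r3:5,r4:Mul2
  c11: issue SUB r3<-Add1  regs: r0:Mul1,r1:6,r2:-16,r3:Add1,r4:Mul2
  c12: CDB Mul2=25; issue MUL r4<-Mul2  regs: r0:Mul1,r1:6,r2:-16,r3:Add1,r4:Mul2
  c13: issue ADD r3<-Add2  regs: r0:Mul1,r1:6,r2:-16,r3:Add2,r4:Mul2
  c14: CDB Add1=-22  regs: r0:Mul1,r1:6,r2:-16,r3:Add2,r4:Mul2
  c15: -  regs: r0:Mul1,r1:6,r2:-16,r3:Add2,r4:Mul2
  c16: CDB Add2=12  regs: r0:Mul1,r1:6,r2:-16,r3:12,r4:Mul2
  c17: CDB Mul1=625  regs: r0:625,r1:6,r2:-16,r3:12,r4:Mul2
  c18: CDB Mul2=36  regs: r0:625,r1:6,r2:-16,r3:12,r4:36

STATUS = VALUE 625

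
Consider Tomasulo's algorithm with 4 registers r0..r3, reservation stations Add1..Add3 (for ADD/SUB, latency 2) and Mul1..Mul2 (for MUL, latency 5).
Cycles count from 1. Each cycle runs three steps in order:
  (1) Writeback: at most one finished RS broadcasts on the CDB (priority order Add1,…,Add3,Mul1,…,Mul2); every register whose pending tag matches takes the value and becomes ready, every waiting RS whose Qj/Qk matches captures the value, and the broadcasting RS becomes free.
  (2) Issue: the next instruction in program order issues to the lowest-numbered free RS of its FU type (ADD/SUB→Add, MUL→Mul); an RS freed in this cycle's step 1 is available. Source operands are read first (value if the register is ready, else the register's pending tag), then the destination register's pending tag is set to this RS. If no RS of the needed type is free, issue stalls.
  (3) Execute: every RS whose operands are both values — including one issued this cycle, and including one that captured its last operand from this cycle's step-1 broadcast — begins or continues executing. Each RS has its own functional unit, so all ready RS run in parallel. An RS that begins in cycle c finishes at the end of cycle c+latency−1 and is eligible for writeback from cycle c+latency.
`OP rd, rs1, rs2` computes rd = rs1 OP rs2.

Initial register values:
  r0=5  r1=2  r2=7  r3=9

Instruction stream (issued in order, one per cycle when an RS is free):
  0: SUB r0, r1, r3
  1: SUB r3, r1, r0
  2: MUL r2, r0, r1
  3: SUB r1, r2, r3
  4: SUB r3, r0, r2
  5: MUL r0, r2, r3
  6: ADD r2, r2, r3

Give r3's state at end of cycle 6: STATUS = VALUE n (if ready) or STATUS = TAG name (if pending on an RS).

  c1: issue SUB r0<-Add1  regs: r0:Add1,r1:2,r2:7,r3:9
  c2: issue SUB r3<-Add2  regs: r0:Add1,r1:2,r2:7,r3:Add2
  c3: CDB Add1=-7; issue MUL r2<-Mul1  regs: r0:-7,r1:2,r2:Mul1,r3:Add2
  c4: issue SUB r1<-Add1  regs: r0:-7,r1:Add1,r2:Mul1,r3:Add2
  c5: CDB Add2=9; issue SUB r3<-Add2  regs: r0:-7,r1:Add1,r2:Mul1,r3:Add2
  c6: issue MUL r0<-Mul2  regs: r0:Mul2,r1:Add1,r2:Mul1,r3:Add2

STATUS = TAG Add2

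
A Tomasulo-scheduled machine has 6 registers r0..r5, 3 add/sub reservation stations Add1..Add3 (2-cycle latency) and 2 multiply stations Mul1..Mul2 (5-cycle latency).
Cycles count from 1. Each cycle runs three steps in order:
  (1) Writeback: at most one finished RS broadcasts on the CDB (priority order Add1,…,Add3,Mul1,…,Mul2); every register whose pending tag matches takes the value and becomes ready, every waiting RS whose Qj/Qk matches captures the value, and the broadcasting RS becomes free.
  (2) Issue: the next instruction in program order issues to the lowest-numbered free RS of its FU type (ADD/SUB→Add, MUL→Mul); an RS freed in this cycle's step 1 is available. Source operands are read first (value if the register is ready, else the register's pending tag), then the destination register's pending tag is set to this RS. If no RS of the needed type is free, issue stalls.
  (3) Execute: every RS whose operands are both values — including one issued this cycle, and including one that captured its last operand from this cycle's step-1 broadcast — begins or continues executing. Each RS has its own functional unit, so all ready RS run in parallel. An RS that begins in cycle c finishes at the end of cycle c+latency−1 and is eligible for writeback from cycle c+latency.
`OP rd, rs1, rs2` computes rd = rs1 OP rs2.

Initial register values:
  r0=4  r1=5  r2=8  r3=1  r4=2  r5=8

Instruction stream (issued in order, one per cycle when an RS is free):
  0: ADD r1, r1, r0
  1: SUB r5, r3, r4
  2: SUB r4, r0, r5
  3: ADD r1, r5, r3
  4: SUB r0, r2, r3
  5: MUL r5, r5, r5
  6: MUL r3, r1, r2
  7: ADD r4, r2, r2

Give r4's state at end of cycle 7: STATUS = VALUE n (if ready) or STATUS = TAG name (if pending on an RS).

STATUS = VALUE 5

cycle 1: issue ADD r1<-Add1 // r0:4,r1:Add1,r2:8,r3:1,r4:2,r5:8
cycle 2: issue SUB r5<-Add2 // r0:4,r1:Add1,r2:8,r3:1,r4:2,r5:Add2
cycle 3: CDB Add1=9; issue SUB r4<-Add1 // r0:4,r1:9,r2:8,r3:1,r4:Add1,r5:Add2
cycle 4: CDB Add2=-1; issue ADD r1<-Add2 // r0:4,r1:Add2,r2:8,r3:1,r4:Add1,r5:-1
cycle 5: issue SUB r0<-Add3 // r0:Add3,r1:Add2,r2:8,r3:1,r4:Add1,r5:-1
cycle 6: CDB Add1=5; issue MUL r5<-Mul1 // r0:Add3,r1:Add2,r2:8,r3:1,r4:5,r5:Mul1
cycle 7: CDB Add2=0; issue MUL r3<-Mul2 // r0:Add3,r1:0,r2:8,r3:Mul2,r4:5,r5:Mul1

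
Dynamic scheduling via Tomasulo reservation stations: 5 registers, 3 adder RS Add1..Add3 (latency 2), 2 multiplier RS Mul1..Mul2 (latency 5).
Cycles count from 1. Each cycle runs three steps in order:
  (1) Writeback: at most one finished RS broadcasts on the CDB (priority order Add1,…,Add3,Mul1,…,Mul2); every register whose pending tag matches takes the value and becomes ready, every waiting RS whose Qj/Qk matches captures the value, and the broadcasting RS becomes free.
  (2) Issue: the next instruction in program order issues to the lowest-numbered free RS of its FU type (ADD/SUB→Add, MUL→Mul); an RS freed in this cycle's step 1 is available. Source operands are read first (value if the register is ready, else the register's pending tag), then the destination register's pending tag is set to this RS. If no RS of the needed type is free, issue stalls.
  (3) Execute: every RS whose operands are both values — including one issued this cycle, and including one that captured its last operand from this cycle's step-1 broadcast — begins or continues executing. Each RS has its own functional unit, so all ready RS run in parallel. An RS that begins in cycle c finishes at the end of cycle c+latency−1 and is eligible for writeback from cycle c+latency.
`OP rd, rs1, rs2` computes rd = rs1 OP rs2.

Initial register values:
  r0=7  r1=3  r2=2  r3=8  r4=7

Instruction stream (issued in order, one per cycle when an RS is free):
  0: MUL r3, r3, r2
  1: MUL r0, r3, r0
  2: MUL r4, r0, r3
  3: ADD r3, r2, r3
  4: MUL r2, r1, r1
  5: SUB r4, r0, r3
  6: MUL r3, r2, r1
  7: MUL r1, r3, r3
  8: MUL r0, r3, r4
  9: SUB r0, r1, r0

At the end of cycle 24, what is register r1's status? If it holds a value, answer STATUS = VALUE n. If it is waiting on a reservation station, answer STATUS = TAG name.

  c1: issue MUL r3<-Mul1  regs: r0:7,r1:3,r2:2,r3:Mul1,r4:7
  c2: issue MUL r0<-Mul2  regs: r0:Mul2,r1:3,r2:2,r3:Mul1,r4:7
  c3: stall  regs: r0:Mul2,r1:3,r2:2,r3:Mul1,r4:7
  c4: stall  regs: r0:Mul2,r1:3,r2:2,r3:Mul1,r4:7
  c5: stall  regs: r0:Mul2,r1:3,r2:2,r3:Mul1,r4:7
  c6: CDB Mul1=16; issue MUL r4<-Mul1  regs: r0:Mul2,r1:3,r2:2,r3:16,r4:Mul1
  c7: issue ADD r3<-Add1  regs: r0:Mul2,r1:3,r2:2,r3:Add1,r4:Mul1
  c8: stall  regs: r0:Mul2,r1:3,r2:2,r3:Add1,r4:Mul1
  c9: CDB Add1=18; stall  regs: r0:Mul2,r1:3,r2:2,r3:18,r4:Mul1
  c10: stall  regs: r0:Mul2,r1:3,r2:2,r3:18,r4:Mul1
  c11: CDB Mul2=112; issue MUL r2<-Mul2  regs: r0:112,r1:3,r2:Mul2,r3:18,r4:Mul1
  c12: issue SUB r4<-Add1  regs: r0:112,r1:3,r2:Mul2,r3:18,r4:Add1
  c13: stall  regs: r0:112,r1:3,r2:Mul2,r3:18,r4:Add1
  c14: CDB Add1=94; stall  regs: r0:112,r1:3,r2:Mul2,r3:18,r4:94
  c15: stall  regs: r0:112,r1:3,r2:Mul2,r3:18,r4:94
  c16: CDB Mul1=1792; issue MUL r3<-Mul1  regs: r0:112,r1:3,r2:Mul2,r3:Mul1,r4:94
  c17: CDB Mul2=9; issue MUL r1<-Mul2  regs: r0:112,r1:Mul2,r2:9,r3:Mul1,r4:94
  c18: stall  regs: r0:112,r1:Mul2,r2:9,r3:Mul1,r4:94
  c19: stall  regs: r0:112,r1:Mul2,r2:9,r3:Mul1,r4:94
  c20: stall  regs: r0:112,r1:Mul2,r2:9,r3:Mul1,r4:94
  c21: stall  regs: r0:112,r1:Mul2,r2:9,r3:Mul1,r4:94
  c22: CDB Mul1=27; issue MUL r0<-Mul1  regs: r0:Mul1,r1:Mul2,r2:9,r3:27,r4:94
  c23: issue SUB r0<-Add1  regs: r0:Add1,r1:Mul2,r2:9,r3:27,r4:94
  c24: -  regs: r0:Add1,r1:Mul2,r2:9,r3:27,r4:94

STATUS = TAG Mul2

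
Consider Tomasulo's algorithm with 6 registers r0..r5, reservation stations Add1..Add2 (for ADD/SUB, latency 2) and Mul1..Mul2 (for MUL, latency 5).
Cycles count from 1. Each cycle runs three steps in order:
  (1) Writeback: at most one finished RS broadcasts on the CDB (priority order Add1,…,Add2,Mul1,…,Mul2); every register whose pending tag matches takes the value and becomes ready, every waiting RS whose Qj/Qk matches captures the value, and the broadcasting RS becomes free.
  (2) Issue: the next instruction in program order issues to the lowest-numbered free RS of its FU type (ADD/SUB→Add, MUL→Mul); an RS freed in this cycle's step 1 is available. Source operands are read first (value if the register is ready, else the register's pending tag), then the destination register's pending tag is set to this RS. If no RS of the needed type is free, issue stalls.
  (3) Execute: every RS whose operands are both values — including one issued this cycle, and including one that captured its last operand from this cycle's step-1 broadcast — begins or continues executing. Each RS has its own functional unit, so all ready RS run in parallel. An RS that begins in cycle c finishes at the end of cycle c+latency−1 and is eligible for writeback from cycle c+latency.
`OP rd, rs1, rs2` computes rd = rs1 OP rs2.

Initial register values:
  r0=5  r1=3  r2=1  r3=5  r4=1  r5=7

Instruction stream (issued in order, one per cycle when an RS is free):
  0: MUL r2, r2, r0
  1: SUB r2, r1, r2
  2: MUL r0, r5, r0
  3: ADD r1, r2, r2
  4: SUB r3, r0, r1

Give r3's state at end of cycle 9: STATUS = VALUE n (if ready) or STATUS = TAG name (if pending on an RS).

STATUS = TAG Add1

cycle 1: issue MUL r2<-Mul1 // r0:5,r1:3,r2:Mul1,r3:5,r4:1,r5:7
cycle 2: issue SUB r2<-Add1 // r0:5,r1:3,r2:Add1,r3:5,r4:1,r5:7
cycle 3: issue MUL r0<-Mul2 // r0:Mul2,r1:3,r2:Add1,r3:5,r4:1,r5:7
cycle 4: issue ADD r1<-Add2 // r0:Mul2,r1:Add2,r2:Add1,r3:5,r4:1,r5:7
cycle 5: stall // r0:Mul2,r1:Add2,r2:Add1,r3:5,r4:1,r5:7
cycle 6: CDB Mul1=5; stall // r0:Mul2,r1:Add2,r2:Add1,r3:5,r4:1,r5:7
cycle 7: stall // r0:Mul2,r1:Add2,r2:Add1,r3:5,r4:1,r5:7
cycle 8: CDB Add1=-2; issue SUB r3<-Add1 // r0:Mul2,r1:Add2,r2:-2,r3:Add1,r4:1,r5:7
cycle 9: CDB Mul2=35 // r0:35,r1:Add2,r2:-2,r3:Add1,r4:1,r5:7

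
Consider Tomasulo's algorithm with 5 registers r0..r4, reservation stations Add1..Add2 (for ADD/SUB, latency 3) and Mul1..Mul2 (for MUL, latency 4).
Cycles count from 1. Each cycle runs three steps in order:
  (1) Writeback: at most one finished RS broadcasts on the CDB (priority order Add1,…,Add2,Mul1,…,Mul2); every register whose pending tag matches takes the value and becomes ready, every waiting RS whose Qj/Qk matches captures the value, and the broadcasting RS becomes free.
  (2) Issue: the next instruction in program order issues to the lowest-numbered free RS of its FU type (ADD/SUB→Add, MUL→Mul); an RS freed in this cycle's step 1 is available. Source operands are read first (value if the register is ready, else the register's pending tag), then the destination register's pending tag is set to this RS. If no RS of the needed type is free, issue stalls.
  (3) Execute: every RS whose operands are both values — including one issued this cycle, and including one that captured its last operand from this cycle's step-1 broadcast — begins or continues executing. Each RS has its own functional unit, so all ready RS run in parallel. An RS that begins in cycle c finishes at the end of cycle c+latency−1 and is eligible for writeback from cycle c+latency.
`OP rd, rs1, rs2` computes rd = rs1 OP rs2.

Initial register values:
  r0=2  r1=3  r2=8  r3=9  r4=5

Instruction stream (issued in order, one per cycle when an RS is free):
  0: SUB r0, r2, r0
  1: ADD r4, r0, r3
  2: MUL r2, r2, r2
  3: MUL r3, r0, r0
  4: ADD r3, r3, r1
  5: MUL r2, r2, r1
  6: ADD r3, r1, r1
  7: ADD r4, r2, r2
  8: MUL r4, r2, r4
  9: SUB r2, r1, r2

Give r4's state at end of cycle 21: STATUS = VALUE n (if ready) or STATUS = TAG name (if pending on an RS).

STATUS = VALUE 73728

c1: issue SUB r0<-Add1 | r0:Add1,r1:3,r2:8,r3:9,r4:5
c2: issue ADD r4<-Add2 | r0:Add1,r1:3,r2:8,r3:9,r4:Add2
c3: issue MUL r2<-Mul1 | r0:Add1,r1:3,r2:Mul1,r3:9,r4:Add2
c4: CDB Add1=6; issue MUL r3<-Mul2 | r0:6,r1:3,r2:Mul1,r3:Mul2,r4:Add2
c5: issue ADD r3<-Add1 | r0:6,r1:3,r2:Mul1,r3:Add1,r4:Add2
c6: stall | r0:6,r1:3,r2:Mul1,r3:Add1,r4:Add2
c7: CDB Add2=15; stall | r0:6,r1:3,r2:Mul1,r3:Add1,r4:15
c8: CDB Mul1=64; issue MUL r2<-Mul1 | r0:6,r1:3,r2:Mul1,r3:Add1,r4:15
c9: CDB Mul2=36; issue ADD r3<-Add2 | r0:6,r1:3,r2:Mul1,r3:Add2,r4:15
c10: stall | r0:6,r1:3,r2:Mul1,r3:Add2,r4:15
c11: stall | r0:6,r1:3,r2:Mul1,r3:Add2,r4:15
c12: CDB Add1=39; issue ADD r4<-Add1 | r0:6,r1:3,r2:Mul1,r3:Add2,r4:Add1
c13: CDB Add2=6; issue MUL r4<-Mul2 | r0:6,r1:3,r2:Mul1,r3:6,r4:Mul2
c14: CDB Mul1=192; issue SUB r2<-Add2 | r0:6,r1:3,r2:Add2,r3:6,r4:Mul2
c15: - | r0:6,r1:3,r2:Add2,r3:6,r4:Mul2
c16: - | r0:6,r1:3,r2:Add2,r3:6,r4:Mul2
c17: CDB Add1=384 | r0:6,r1:3,r2:Add2,r3:6,r4:Mul2
c18: CDB Add2=-189 | r0:6,r1:3,r2:-189,r3:6,r4:Mul2
c19: - | r0:6,r1:3,r2:-189,r3:6,r4:Mul2
c20: - | r0:6,r1:3,r2:-189,r3:6,r4:Mul2
c21: CDB Mul2=73728 | r0:6,r1:3,r2:-189,r3:6,r4:73728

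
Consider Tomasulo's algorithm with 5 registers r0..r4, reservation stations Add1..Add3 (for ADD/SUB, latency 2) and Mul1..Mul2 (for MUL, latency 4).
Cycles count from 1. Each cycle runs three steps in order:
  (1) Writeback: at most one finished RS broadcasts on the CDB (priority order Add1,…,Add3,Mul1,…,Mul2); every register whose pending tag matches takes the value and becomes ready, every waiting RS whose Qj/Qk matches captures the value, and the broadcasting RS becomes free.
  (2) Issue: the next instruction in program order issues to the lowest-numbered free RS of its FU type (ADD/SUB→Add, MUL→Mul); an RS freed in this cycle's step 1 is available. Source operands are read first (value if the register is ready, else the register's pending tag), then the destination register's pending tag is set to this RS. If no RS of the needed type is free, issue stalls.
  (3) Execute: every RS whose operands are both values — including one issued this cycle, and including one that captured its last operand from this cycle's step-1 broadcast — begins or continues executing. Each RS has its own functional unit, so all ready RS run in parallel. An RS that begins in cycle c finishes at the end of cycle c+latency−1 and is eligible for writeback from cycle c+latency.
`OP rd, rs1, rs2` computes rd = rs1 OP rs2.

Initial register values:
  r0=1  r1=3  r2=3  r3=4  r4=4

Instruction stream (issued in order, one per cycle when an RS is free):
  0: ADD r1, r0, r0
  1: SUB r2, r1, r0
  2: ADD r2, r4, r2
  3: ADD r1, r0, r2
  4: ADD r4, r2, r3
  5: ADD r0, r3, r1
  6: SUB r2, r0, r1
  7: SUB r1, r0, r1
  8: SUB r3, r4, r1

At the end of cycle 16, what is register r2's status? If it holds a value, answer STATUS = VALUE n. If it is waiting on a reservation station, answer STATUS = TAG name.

STATUS = VALUE 4

cycle 1: issue ADD r1<-Add1 // r0:1,r1:Add1,r2:3,r3:4,r4:4
cycle 2: issue SUB r2<-Add2 // r0:1,r1:Add1,r2:Add2,r3:4,r4:4
cycle 3: CDB Add1=2; issue ADD r2<-Add1 // r0:1,r1:2,r2:Add1,r3:4,r4:4
cycle 4: issue ADD r1<-Add3 // r0:1,r1:Add3,r2:Add1,r3:4,r4:4
cycle 5: CDB Add2=1; issue ADD r4<-Add2 // r0:1,r1:Add3,r2:Add1,r3:4,r4:Add2
cycle 6: stall // r0:1,r1:Add3,r2:Add1,r3:4,r4:Add2
cycle 7: CDB Add1=5; issue ADD r0<-Add1 // r0:Add1,r1:Add3,r2:5,r3:4,r4:Add2
cycle 8: stall // r0:Add1,r1:Add3,r2:5,r3:4,r4:Add2
cycle 9: CDB Add2=9; issue SUB r2<-Add2 // r0:Add1,r1:Add3,r2:Add2,r3:4,r4:9
cycle 10: CDB Add3=6; issue SUB r1<-Add3 // r0:Add1,r1:Add3,r2:Add2,r3:4,r4:9
cycle 11: stall // r0:Add1,r1:Add3,r2:Add2,r3:4,r4:9
cycle 12: CDB Add1=10; issue SUB r3<-Add1 // r0:10,r1:Add3,r2:Add2,r3:Add1,r4:9
cycle 13: - // r0:10,r1:Add3,r2:Add2,r3:Add1,r4:9
cycle 14: CDB Add2=4 // r0:10,r1:Add3,r2:4,r3:Add1,r4:9
cycle 15: CDB Add3=4 // r0:10,r1:4,r2:4,r3:Add1,r4:9
cycle 16: - // r0:10,r1:4,r2:4,r3:Add1,r4:9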